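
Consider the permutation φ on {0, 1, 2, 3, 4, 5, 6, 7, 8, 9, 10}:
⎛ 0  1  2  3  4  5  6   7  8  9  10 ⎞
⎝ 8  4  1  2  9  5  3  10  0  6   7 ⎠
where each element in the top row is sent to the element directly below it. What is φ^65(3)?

Tracing 3 → 2 → … returns to 3 after 6 steps, so 3 lies in a 6-cycle (1 4 9 6 3 2).
On a 6-cycle, φ^6 is the identity, so φ^65 = φ^5 there (65 ≡ 5 mod 6).
Stepping 5 places around the cycle: 3 → 2 → 1 → 4 → 9 → 6.

6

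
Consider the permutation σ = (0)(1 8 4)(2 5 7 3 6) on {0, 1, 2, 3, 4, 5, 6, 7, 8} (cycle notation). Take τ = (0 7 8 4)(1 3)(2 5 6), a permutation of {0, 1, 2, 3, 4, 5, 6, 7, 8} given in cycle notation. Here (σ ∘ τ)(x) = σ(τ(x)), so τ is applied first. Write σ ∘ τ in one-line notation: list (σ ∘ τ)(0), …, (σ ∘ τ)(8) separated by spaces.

3 6 7 8 0 2 5 4 1

Chase each element through τ then σ: 0 → 7 → 3; 1 → 3 → 6; 2 → 5 → 7; 3 → 1 → 8; 4 → 0 → 0; 5 → 6 → 2; 6 → 2 → 5; 7 → 8 → 4; 8 → 4 → 1.
So σ ∘ τ in one-line form is 3 6 7 8 0 2 5 4 1.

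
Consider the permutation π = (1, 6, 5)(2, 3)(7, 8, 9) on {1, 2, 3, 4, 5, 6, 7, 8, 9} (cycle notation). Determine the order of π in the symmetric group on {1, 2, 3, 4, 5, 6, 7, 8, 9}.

6

The disjoint cycles have lengths 3, 3, 2, 1.
The order of π is the least common multiple of its cycle lengths: lcm(3, 3, 2) = 6.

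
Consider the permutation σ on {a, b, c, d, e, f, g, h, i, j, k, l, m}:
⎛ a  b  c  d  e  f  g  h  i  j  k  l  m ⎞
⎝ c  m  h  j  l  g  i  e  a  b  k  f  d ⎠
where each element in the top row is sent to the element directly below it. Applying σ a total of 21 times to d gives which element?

j

Tracing d → j → … returns to d after 4 steps, so d lies in a 4-cycle (b m d j).
Powers repeat with period 4 on this cycle, and 21 mod 4 = 1, so σ^21(d) = σ^1(d).
Advancing 1 step from d: d → j.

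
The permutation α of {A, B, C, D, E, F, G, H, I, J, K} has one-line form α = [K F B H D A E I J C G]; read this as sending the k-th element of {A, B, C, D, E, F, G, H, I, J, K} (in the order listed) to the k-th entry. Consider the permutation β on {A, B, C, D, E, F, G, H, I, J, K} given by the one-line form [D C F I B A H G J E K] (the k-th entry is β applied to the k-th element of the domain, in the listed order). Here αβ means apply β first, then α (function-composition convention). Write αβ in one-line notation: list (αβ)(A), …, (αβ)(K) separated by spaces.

H B A J F K I E C D G

(αβ)(x) = α(β(x)). Computing each image: α(β(A)) = α(D) = H, α(β(B)) = α(C) = B, α(β(C)) = α(F) = A, α(β(D)) = α(I) = J, α(β(E)) = α(B) = F, α(β(F)) = α(A) = K, α(β(G)) = α(H) = I, α(β(H)) = α(G) = E, α(β(I)) = α(J) = C, α(β(J)) = α(E) = D, α(β(K)) = α(K) = G.
Hence αβ = [H B A J F K I E C D G].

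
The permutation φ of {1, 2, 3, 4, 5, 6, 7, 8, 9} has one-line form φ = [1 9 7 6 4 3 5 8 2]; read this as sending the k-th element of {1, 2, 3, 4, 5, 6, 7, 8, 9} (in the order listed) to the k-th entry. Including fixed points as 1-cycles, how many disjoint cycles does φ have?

The cycle decomposition is (1)(2, 9)(3, 7, 5, 4, 6)(8), which has 4 cycles (counting 1-cycles).

4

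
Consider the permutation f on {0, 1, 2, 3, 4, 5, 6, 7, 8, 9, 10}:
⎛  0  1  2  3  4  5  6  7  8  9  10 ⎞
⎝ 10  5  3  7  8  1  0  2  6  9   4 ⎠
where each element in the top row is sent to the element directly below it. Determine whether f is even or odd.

In disjoint-cycle form the cycle lengths are 5, 3, 2, 1.
A cycle is odd iff its length is even; f has 1 even-length cycle, so sgn(f) = (−1)^1 and f is odd.

odd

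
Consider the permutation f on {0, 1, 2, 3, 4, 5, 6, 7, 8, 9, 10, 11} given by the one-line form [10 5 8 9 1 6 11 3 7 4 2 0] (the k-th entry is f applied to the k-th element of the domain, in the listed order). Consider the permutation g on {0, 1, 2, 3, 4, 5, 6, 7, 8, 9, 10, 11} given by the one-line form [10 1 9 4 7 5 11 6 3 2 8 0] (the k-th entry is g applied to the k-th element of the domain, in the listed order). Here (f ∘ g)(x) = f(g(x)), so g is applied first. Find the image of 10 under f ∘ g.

First apply g: g(10) = 8, then f(8) = 7. Thus (f ∘ g)(10) = 7.

7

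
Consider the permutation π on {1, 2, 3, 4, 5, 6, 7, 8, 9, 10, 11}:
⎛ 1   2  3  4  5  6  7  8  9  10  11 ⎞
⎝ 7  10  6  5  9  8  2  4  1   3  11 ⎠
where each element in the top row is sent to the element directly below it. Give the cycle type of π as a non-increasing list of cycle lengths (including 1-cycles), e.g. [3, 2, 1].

The disjoint cycles are (1, 7, 2, 10, 3, 6, 8, 4, 5, 9)(11), with lengths 10, 1 in non-increasing order.

[10, 1]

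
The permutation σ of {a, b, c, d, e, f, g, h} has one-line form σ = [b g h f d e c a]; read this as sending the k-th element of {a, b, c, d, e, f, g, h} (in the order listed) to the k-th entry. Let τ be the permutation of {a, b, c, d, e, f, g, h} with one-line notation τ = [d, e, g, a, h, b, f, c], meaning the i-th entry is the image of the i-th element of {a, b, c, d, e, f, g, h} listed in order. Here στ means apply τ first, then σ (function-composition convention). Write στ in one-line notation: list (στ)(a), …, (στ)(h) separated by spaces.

f d c b a g e h

(στ)(x) = σ(τ(x)). Computing each image: σ(τ(a)) = σ(d) = f, σ(τ(b)) = σ(e) = d, σ(τ(c)) = σ(g) = c, σ(τ(d)) = σ(a) = b, σ(τ(e)) = σ(h) = a, σ(τ(f)) = σ(b) = g, σ(τ(g)) = σ(f) = e, σ(τ(h)) = σ(c) = h.
Hence στ = [f d c b a g e h].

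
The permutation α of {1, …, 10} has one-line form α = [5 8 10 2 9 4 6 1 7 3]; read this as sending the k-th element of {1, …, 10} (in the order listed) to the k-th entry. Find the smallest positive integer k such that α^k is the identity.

8

Writing α as disjoint cycles, the cycle lengths are 8, 2.
The order of α is the least common multiple of its cycle lengths: lcm(8, 2) = 8.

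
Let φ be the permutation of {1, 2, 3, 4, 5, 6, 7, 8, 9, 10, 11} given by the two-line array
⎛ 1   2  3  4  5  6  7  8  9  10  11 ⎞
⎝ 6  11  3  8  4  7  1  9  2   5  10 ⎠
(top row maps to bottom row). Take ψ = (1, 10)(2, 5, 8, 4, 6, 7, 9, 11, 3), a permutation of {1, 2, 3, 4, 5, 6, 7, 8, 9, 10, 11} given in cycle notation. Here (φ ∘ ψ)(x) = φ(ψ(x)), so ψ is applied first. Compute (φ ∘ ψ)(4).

7

(φ ∘ ψ)(4) = φ(ψ(4)). ψ(4) = 6, then φ(6) = 7. So (φ ∘ ψ)(4) = 7.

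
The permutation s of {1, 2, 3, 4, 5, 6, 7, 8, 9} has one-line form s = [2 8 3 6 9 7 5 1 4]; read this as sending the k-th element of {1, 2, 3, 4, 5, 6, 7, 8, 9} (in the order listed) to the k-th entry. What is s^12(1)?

1

Tracing 1 → 2 → … returns to 1 after 3 steps, so 1 lies in a 3-cycle (1, 2, 8).
Powers repeat with period 3 on this cycle, and 12 mod 3 = 0, so s^12(1) = s^0(1).
So s^12(1) = 1.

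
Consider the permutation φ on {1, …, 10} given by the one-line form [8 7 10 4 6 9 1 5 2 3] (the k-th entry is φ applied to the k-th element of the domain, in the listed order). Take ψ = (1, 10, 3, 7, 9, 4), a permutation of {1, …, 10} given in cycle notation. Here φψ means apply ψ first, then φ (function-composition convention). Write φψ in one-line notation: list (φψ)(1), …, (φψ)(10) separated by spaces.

(φψ)(x) = φ(ψ(x)). Computing each image: φ(ψ(1)) = φ(10) = 3, φ(ψ(2)) = φ(2) = 7, φ(ψ(3)) = φ(7) = 1, φ(ψ(4)) = φ(1) = 8, φ(ψ(5)) = φ(5) = 6, φ(ψ(6)) = φ(6) = 9, φ(ψ(7)) = φ(9) = 2, φ(ψ(8)) = φ(8) = 5, φ(ψ(9)) = φ(4) = 4, φ(ψ(10)) = φ(3) = 10.
Hence φψ = [3 7 1 8 6 9 2 5 4 10].

3 7 1 8 6 9 2 5 4 10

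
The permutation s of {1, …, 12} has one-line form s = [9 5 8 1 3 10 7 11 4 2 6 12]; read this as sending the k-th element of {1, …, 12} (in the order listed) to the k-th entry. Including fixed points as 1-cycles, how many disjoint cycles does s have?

The cycle decomposition is (1 9 4)(2 5 3 8 11 6 10)(7)(12), which has 4 cycles (counting 1-cycles).

4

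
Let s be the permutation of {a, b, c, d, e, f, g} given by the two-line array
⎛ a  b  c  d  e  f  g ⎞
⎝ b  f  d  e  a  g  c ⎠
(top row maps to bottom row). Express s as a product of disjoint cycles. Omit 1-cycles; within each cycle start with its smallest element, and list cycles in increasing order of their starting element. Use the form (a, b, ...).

Iterating s from a gives a → b → f → g → c → d → e → a; that is the 7-cycle (a, b, f, g, c, d, e).
Continuing from each remaining unvisited element yields (a, b, f, g, c, d, e).

(a, b, f, g, c, d, e)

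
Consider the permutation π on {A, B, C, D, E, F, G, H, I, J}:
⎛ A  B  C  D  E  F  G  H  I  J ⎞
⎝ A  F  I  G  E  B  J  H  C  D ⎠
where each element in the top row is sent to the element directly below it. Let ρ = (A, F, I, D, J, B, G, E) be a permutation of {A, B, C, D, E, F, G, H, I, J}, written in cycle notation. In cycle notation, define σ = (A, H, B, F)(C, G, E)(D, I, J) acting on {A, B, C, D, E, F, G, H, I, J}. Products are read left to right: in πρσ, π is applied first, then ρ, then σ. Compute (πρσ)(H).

Chase H: π(H) = H; ρ(H) = H; σ(H) = B. Hence (πρσ)(H) = B.

B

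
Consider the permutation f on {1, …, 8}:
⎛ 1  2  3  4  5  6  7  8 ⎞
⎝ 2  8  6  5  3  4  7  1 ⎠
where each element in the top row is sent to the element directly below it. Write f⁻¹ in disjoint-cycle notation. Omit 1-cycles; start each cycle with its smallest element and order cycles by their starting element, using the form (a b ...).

(1 8 2)(3 5 4 6)

The cycle decomposition of f is (1 2 8)(3 6 4 5).
Reversing each cycle (and rotating so the smallest element leads) gives f⁻¹ = (1 8 2)(3 5 4 6).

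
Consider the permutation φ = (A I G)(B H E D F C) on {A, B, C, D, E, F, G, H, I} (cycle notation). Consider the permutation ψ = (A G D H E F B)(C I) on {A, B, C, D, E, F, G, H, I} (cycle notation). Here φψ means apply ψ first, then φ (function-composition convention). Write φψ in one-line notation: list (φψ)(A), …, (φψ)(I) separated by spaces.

For each element, apply ψ then φ: A → G → A; B → A → I; C → I → G; D → H → E; E → F → C; F → B → H; G → D → F; H → E → D; I → C → B.
Collecting the images, φψ = [A I G E C H F D B].

A I G E C H F D B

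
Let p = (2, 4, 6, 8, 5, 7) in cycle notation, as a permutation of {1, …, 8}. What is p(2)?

4

In the cycle (2, 4, 6, 8, 5, 7), 2 is followed by 4, so p(2) = 4.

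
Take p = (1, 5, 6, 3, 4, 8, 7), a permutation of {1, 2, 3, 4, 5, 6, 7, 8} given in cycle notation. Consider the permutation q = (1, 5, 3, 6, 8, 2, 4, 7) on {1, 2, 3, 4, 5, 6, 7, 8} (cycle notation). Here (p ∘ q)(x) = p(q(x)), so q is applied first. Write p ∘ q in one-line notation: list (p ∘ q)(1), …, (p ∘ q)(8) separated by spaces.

For each element, apply q then p: 1 → 5 → 6; 2 → 4 → 8; 3 → 6 → 3; 4 → 7 → 1; 5 → 3 → 4; 6 → 8 → 7; 7 → 1 → 5; 8 → 2 → 2.
So p ∘ q in one-line form is 6 8 3 1 4 7 5 2.

6 8 3 1 4 7 5 2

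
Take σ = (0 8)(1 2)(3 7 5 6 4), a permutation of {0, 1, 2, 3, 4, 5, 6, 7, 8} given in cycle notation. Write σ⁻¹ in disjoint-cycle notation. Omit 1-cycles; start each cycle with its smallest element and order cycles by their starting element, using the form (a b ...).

(0 8)(1 2)(3 4 6 5 7)

If σ sends a → b within a cycle, σ⁻¹ sends b → a; equivalently, reverse each cycle.
After reversing and putting each cycle's least element first, σ⁻¹ = (0 8)(1 2)(3 4 6 5 7).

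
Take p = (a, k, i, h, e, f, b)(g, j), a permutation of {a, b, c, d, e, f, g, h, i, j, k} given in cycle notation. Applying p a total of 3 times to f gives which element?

f lies in the 7-cycle (a, k, i, h, e, f, b).
Stepping 3 places around the cycle: f → b → a → k.

k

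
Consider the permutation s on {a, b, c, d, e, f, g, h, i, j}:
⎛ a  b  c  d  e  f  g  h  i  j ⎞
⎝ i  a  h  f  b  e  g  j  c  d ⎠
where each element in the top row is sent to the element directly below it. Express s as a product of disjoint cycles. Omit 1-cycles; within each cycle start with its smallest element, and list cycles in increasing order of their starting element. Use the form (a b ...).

Iterating s from a gives a → i → c → h → j → d → f → e → b → a; that is the 9-cycle (a i c h j d f e b).
Continuing from each remaining unvisited element yields (a i c h j d f e b).

(a i c h j d f e b)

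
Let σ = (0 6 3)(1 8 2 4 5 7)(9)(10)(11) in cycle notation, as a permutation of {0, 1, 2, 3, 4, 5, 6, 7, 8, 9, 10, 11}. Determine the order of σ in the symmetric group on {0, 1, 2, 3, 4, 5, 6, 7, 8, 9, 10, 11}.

The cycle type of σ is (6, 3, 1, 1, 1).
Since disjoint cycles commute, ord(σ) = lcm(6, 3) = 6.

6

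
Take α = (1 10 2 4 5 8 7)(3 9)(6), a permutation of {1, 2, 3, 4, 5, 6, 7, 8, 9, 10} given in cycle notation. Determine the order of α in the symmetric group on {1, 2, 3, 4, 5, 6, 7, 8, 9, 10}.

The cycle type of α is (7, 2, 1).
Since disjoint cycles commute, ord(α) = lcm(7, 2) = 14.

14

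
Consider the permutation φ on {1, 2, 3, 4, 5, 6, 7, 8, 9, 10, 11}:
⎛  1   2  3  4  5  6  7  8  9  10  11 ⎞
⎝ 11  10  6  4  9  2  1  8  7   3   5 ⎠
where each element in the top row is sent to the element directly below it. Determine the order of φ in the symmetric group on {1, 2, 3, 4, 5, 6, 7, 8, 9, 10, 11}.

Decomposing into disjoint cycles gives cycle lengths 5, 4, 1, 1.
The order of φ is the least common multiple of its cycle lengths: lcm(5, 4) = 20.

20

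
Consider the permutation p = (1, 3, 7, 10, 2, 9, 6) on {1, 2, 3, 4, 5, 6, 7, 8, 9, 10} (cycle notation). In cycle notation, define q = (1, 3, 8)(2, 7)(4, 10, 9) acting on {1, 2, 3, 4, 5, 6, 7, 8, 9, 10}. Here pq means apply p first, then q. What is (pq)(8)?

p(8) = 8, then q(8) = 1; composing gives (pq)(8) = 1.

1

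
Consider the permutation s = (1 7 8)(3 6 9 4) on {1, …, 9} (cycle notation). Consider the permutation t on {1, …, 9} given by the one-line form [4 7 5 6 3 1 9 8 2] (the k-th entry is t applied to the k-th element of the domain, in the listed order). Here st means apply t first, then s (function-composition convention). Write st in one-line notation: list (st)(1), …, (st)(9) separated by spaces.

3 8 5 9 6 7 4 1 2

For each element, apply t then s: 1 → 4 → 3; 2 → 7 → 8; 3 → 5 → 5; 4 → 6 → 9; 5 → 3 → 6; 6 → 1 → 7; 7 → 9 → 4; 8 → 8 → 1; 9 → 2 → 2.
Collecting the images, st = [3 8 5 9 6 7 4 1 2].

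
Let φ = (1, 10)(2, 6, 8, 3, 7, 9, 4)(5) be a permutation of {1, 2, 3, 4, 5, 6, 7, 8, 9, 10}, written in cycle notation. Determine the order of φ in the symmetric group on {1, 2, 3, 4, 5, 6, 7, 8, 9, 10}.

14

The disjoint cycles have lengths 7, 2, 1.
The order is lcm(7, 2) = 14.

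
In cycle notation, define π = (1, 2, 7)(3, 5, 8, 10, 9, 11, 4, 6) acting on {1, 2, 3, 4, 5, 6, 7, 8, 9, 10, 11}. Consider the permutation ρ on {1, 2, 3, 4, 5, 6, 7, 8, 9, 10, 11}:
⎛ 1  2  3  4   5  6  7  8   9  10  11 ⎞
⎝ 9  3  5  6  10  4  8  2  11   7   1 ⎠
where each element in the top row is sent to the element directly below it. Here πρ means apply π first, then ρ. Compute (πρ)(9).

First apply π: π(9) = 11, then ρ(11) = 1. Thus (πρ)(9) = 1.

1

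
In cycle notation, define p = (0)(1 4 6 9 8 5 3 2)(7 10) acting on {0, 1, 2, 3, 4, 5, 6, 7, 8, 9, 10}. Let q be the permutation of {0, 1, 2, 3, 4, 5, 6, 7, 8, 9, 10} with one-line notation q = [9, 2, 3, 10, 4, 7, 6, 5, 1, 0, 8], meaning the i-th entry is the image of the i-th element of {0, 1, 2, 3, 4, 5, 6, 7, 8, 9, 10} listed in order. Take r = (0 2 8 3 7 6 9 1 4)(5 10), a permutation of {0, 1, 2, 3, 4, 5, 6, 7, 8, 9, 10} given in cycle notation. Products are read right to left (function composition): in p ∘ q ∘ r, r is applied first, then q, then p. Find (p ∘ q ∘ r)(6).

Apply the permutations in order: r(6) = 9, then q(9) = 0, then p(0) = 0. So (p ∘ q ∘ r)(6) = 0.

0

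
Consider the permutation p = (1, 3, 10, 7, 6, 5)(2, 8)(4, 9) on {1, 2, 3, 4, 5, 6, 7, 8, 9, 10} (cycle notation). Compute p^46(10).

10 lies in the 6-cycle (1, 3, 10, 7, 6, 5).
Powers repeat with period 6 on this cycle, and 46 mod 6 = 4, so p^46(10) = p^4(10).
Advancing 4 steps from 10: 10 → 7 → 6 → 5 → 1.

1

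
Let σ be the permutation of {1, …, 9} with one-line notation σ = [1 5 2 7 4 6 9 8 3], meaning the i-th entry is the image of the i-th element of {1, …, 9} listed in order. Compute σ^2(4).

9

Tracing 4 → 7 → … returns to 4 after 6 steps, so 4 lies in a 6-cycle (2, 5, 4, 7, 9, 3).
Advancing 2 steps from 4: 4 → 7 → 9.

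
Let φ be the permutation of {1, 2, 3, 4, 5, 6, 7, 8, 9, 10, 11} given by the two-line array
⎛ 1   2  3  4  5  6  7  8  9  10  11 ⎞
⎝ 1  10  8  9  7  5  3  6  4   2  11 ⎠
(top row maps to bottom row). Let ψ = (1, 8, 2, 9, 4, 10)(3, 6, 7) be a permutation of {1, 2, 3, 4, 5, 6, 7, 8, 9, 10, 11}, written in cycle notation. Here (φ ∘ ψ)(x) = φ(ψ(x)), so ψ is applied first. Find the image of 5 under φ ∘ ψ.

ψ(5) = 5, then φ(5) = 7; composing gives (φ ∘ ψ)(5) = 7.

7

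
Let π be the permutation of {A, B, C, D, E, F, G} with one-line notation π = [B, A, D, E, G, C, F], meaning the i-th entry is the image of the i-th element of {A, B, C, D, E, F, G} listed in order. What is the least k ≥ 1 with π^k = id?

10

Decomposing into disjoint cycles gives cycle lengths 5, 2.
Since disjoint cycles commute, ord(π) = lcm(5, 2) = 10.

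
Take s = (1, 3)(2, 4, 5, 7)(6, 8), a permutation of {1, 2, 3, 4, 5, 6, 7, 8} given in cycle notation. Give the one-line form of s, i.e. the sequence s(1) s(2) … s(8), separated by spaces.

Image by image: 1↦3, 2↦4, 3↦1, 4↦5, 5↦7, 6↦8, 7↦2, 8↦6.
So the one-line form is 3 4 1 5 7 8 2 6.

3 4 1 5 7 8 2 6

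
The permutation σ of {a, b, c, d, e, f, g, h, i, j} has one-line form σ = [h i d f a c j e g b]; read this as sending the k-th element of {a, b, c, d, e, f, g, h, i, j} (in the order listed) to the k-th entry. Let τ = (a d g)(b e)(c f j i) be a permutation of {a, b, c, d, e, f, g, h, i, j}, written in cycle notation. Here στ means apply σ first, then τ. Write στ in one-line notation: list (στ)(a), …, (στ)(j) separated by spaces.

For each element, apply σ then τ: a → h → h; b → i → c; c → d → g; d → f → j; e → a → d; f → c → f; g → j → i; h → e → b; i → g → a; j → b → e.
So στ in one-line form is h c g j d f i b a e.

h c g j d f i b a e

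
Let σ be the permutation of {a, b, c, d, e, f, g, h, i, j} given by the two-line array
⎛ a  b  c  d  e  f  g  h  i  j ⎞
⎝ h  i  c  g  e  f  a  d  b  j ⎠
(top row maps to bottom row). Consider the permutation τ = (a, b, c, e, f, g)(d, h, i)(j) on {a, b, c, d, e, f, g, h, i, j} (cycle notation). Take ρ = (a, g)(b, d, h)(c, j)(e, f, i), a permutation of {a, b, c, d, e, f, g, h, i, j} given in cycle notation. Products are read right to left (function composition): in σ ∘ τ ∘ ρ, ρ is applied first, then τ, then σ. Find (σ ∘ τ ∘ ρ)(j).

Apply the permutations in order: ρ(j) = c, then τ(c) = e, then σ(e) = e. So (σ ∘ τ ∘ ρ)(j) = e.

e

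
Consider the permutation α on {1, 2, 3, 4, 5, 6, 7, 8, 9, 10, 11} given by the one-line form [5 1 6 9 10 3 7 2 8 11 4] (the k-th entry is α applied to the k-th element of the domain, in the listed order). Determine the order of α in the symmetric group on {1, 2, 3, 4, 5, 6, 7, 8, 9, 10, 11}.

Decomposing into disjoint cycles gives cycle lengths 8, 2, 1.
The order of α is the least common multiple of its cycle lengths: lcm(8, 2) = 8.

8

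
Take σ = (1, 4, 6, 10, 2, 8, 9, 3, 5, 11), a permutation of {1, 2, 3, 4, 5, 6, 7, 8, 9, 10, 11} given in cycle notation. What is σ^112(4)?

10

4 lies in the 10-cycle (1, 4, 6, 10, 2, 8, 9, 3, 5, 11).
On a 10-cycle, σ^10 is the identity, so σ^112 = σ^2 there (112 ≡ 2 mod 10).
Advancing 2 steps from 4: 4 → 6 → 10.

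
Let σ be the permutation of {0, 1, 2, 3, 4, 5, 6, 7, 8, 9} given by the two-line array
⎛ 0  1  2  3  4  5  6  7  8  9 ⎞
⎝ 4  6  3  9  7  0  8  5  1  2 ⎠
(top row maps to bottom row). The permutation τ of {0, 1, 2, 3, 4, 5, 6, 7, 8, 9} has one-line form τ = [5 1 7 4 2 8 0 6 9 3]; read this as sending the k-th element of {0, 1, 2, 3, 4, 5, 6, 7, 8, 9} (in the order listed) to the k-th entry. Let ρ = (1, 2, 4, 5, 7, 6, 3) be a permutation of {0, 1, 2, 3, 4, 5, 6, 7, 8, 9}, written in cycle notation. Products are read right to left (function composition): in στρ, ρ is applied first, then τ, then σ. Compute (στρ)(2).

3

Chase 2: ρ(2) = 4; τ(4) = 2; σ(2) = 3. Hence (στρ)(2) = 3.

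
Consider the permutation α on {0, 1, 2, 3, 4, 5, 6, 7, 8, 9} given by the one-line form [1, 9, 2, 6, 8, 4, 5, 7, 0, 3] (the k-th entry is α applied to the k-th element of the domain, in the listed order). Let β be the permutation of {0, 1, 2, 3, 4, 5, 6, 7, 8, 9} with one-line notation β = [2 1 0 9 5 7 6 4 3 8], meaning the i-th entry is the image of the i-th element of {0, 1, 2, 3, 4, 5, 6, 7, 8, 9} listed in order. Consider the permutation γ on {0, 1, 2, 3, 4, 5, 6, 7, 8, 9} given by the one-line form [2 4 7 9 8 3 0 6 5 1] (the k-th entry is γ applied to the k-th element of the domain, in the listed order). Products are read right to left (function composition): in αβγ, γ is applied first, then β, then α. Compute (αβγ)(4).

6

(αβγ)(4) = α(β(γ(4))). γ(4) = 8, then β(8) = 3, then α(3) = 6, so the result is 6.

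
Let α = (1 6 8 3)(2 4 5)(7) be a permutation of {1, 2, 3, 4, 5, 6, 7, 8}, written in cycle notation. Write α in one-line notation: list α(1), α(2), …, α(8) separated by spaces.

Reading each image from the cycles: 1↦6, 2↦4, 3↦1, 4↦5, 5↦2, 6↦8, 7↦7, 8↦3.
So the one-line form is 6 4 1 5 2 8 7 3.

6 4 1 5 2 8 7 3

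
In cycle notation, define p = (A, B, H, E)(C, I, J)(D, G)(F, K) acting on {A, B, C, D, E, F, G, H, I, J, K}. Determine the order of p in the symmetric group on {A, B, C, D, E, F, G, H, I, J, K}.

12

The cycle type of p is (4, 3, 2, 2).
The order is lcm(4, 3, 2, 2) = 12.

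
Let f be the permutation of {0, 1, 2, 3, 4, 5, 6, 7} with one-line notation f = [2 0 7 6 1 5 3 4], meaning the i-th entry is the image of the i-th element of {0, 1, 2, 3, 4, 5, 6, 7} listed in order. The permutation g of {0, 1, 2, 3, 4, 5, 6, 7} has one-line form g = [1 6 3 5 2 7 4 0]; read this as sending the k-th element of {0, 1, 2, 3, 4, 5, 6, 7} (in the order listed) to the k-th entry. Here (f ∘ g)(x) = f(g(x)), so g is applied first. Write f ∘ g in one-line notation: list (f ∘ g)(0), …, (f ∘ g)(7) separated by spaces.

0 3 6 5 7 4 1 2

(f ∘ g)(x) = f(g(x)). Computing each image: f(g(0)) = f(1) = 0, f(g(1)) = f(6) = 3, f(g(2)) = f(3) = 6, f(g(3)) = f(5) = 5, f(g(4)) = f(2) = 7, f(g(5)) = f(7) = 4, f(g(6)) = f(4) = 1, f(g(7)) = f(0) = 2.
Hence f ∘ g = [0 3 6 5 7 4 1 2].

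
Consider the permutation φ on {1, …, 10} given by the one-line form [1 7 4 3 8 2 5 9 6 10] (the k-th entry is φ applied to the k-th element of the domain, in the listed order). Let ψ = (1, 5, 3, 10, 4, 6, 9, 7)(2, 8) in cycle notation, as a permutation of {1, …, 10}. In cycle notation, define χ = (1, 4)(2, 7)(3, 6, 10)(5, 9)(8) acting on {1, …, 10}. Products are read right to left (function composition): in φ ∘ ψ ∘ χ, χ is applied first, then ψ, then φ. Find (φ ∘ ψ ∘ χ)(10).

10

Apply the permutations in order: χ(10) = 3, then ψ(3) = 10, then φ(10) = 10. So (φ ∘ ψ ∘ χ)(10) = 10.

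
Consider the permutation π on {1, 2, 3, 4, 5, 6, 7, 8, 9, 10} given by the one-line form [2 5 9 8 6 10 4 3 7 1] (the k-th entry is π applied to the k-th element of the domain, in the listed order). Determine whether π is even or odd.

even

In disjoint-cycle form the cycle lengths are 5, 5.
A cycle of length ℓ contributes ℓ−1 transpositions, so π is a product of 4 + 4 = 8 transpositions — even.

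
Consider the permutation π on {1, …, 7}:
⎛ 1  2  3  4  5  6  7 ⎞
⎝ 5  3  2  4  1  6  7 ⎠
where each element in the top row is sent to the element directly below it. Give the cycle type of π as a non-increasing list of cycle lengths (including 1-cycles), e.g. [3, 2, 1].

The disjoint cycles are (1 5)(2 3)(4)(6)(7), with lengths 2, 2, 1, 1, 1 in non-increasing order.

[2, 2, 1, 1, 1]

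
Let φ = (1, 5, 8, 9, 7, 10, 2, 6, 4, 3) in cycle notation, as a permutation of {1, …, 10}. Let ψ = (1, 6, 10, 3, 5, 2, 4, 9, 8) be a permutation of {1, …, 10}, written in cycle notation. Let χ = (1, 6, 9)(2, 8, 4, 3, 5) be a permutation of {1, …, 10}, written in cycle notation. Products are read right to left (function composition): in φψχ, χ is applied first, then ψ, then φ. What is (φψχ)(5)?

3

(φψχ)(5) = φ(ψ(χ(5))). χ(5) = 2, then ψ(2) = 4, then φ(4) = 3, so the result is 3.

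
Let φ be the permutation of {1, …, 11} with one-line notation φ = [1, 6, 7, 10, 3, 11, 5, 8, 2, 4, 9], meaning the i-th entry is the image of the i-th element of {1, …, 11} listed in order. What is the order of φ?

12

The disjoint-cycle form of φ has cycle lengths 4, 3, 2, 1, 1.
Since disjoint cycles commute, ord(φ) = lcm(4, 3, 2) = 12.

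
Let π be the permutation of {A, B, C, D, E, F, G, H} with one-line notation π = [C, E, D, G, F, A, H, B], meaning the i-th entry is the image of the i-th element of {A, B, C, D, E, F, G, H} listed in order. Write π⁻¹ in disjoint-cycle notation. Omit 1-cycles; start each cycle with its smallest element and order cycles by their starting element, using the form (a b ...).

(A F E B H G D C)

First write π in disjoint cycles: (A C D G H B E F).
Reversing each cycle (and rotating so the smallest element leads) gives π⁻¹ = (A F E B H G D C).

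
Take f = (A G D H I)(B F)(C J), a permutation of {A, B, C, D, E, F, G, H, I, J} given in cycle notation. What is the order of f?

10

The cycle type of f is (5, 2, 2, 1).
Since disjoint cycles commute, ord(f) = lcm(5, 2, 2) = 10.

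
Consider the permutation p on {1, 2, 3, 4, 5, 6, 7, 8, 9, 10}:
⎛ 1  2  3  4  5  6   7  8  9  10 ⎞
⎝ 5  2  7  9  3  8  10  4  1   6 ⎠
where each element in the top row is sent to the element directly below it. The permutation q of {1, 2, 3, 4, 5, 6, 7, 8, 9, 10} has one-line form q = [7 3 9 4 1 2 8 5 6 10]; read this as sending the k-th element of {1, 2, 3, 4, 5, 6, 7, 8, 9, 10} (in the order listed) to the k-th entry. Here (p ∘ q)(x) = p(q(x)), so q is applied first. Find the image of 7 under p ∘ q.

First apply q: q(7) = 8, then p(8) = 4. Thus (p ∘ q)(7) = 4.

4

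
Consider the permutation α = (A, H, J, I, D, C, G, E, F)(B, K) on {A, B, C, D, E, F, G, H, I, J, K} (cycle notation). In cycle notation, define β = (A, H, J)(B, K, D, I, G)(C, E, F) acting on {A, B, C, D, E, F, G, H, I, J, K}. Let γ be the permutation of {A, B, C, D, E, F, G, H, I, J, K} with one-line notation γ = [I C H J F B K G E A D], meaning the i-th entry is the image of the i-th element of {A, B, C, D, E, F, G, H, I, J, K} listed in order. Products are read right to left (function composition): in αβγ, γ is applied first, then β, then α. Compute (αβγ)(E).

G

Apply the permutations in order: γ(E) = F, then β(F) = C, then α(C) = G. So (αβγ)(E) = G.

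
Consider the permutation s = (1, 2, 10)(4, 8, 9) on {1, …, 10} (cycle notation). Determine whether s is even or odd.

even

The cycle lengths are 3, 3, 1, 1, 1, 1.
A cycle is odd iff its length is even; s has 0 even-length cycles, so sgn(s) = (−1)^0 and s is even.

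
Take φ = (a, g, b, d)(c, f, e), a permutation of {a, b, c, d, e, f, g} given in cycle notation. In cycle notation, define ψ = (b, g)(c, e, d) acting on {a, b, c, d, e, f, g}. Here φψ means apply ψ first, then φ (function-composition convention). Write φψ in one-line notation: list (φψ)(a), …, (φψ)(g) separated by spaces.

For each element, apply ψ then φ: a → a → g; b → g → b; c → e → c; d → c → f; e → d → a; f → f → e; g → b → d.
Collecting the images, φψ = [g b c f a e d].

g b c f a e d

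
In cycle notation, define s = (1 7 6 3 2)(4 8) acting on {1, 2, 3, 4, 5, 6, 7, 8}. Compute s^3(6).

6 lies in the 5-cycle (1 7 6 3 2).
Advancing 3 steps from 6: 6 → 3 → 2 → 1.

1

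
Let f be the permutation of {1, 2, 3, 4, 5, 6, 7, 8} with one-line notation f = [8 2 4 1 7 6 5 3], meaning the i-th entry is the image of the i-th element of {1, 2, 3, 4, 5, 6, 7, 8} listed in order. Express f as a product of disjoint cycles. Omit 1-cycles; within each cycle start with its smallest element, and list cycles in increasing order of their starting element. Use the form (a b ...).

(1 8 3 4)(5 7)

Iterating f from 1 gives 1 → 8 → 3 → 4 → 1; that is the 4-cycle (1 8 3 4).
Continuing from each remaining unvisited element yields (1 8 3 4)(5 7).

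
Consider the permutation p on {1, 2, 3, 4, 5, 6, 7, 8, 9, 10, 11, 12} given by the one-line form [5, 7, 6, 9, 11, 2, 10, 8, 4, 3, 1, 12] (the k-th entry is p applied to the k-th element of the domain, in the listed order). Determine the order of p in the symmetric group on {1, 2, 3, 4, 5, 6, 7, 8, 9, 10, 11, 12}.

Decomposing into disjoint cycles gives cycle lengths 5, 3, 2, 1, 1.
The order is lcm(5, 3, 2) = 30.

30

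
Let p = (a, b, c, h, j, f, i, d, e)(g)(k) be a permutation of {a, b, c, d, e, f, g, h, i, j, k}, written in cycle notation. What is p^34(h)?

b

h lies in the 9-cycle (a, b, c, h, j, f, i, d, e).
On a 9-cycle, p^9 is the identity, so p^34 = p^7 there (34 ≡ 7 mod 9).
Advancing 7 steps from h: h → j → f → i → d → e → a → b.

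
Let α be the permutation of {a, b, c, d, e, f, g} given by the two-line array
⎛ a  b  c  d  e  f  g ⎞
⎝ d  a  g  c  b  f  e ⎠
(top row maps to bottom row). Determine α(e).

b

The entry below e in the array is b, so α(e) = b.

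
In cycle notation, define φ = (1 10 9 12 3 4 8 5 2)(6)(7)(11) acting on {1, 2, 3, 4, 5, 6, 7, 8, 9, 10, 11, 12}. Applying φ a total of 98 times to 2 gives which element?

2 lies in the 9-cycle (1 10 9 12 3 4 8 5 2).
Powers repeat with period 9 on this cycle, and 98 mod 9 = 8, so φ^98(2) = φ^8(2).
Advancing 8 steps from 2: 2 → 1 → 10 → 9 → 12 → 3 → 4 → 8 → 5.

5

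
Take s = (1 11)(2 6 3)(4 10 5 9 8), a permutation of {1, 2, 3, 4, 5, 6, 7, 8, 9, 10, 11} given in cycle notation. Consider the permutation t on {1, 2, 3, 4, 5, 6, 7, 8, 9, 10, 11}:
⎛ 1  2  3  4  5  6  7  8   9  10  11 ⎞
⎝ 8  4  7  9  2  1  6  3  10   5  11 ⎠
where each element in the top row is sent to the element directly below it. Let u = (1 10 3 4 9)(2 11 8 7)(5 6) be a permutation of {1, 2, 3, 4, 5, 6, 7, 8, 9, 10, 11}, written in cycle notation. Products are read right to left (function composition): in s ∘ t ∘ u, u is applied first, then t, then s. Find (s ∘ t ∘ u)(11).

Chase 11: u(11) = 8; t(8) = 3; s(3) = 2. Hence (s ∘ t ∘ u)(11) = 2.

2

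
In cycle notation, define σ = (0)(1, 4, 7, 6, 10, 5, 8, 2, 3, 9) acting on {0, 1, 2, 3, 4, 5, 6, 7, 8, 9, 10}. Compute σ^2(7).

10

7 lies in the 10-cycle (1, 4, 7, 6, 10, 5, 8, 2, 3, 9).
Stepping 2 places around the cycle: 7 → 6 → 10.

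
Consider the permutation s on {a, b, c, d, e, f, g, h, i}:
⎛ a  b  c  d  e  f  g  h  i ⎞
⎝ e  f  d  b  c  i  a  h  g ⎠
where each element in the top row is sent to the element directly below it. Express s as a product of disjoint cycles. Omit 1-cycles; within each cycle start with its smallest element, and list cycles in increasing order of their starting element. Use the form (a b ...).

Iterating s from a gives a → e → c → d → b → f → i → g → a; that is the 8-cycle (a e c d b f i g).
Continuing from each remaining unvisited element yields (a e c d b f i g).

(a e c d b f i g)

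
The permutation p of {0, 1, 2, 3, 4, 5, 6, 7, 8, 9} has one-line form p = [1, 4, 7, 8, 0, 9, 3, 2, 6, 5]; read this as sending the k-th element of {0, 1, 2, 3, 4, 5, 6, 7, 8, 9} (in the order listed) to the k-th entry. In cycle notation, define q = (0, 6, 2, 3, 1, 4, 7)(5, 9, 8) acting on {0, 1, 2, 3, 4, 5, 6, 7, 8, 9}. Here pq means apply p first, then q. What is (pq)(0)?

4

p(0) = 1, then q(1) = 4; composing gives (pq)(0) = 4.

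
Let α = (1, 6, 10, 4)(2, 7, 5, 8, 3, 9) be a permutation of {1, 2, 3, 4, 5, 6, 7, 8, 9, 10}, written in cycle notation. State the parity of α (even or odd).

even

The cycle lengths are 6, 4.
A cycle is odd iff its length is even; α has 2 even-length cycles, so sgn(α) = (−1)^2 and α is even.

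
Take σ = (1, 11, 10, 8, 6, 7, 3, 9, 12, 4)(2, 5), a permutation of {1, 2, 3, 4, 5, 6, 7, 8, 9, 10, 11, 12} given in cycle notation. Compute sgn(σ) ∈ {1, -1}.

The cycle lengths are 10, 2.
A cycle of length ℓ contributes ℓ−1 transpositions, so σ is a product of 9 + 1 = 10 transpositions — even.

1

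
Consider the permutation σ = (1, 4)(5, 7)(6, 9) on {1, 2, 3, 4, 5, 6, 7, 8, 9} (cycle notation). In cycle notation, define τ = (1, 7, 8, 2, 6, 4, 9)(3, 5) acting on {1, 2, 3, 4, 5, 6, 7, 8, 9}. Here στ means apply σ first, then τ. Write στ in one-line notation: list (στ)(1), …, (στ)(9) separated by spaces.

Chase each element through σ then τ: 1 → 4 → 9; 2 → 2 → 6; 3 → 3 → 5; 4 → 1 → 7; 5 → 7 → 8; 6 → 9 → 1; 7 → 5 → 3; 8 → 8 → 2; 9 → 6 → 4.
So στ in one-line form is 9 6 5 7 8 1 3 2 4.

9 6 5 7 8 1 3 2 4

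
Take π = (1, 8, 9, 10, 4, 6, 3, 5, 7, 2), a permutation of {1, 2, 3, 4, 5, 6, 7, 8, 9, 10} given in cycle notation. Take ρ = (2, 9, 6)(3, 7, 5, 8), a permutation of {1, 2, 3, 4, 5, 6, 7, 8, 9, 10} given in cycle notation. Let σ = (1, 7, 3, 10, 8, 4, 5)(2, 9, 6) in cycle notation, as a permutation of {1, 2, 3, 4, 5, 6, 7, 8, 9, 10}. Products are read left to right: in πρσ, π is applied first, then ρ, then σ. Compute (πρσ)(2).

7

(πρσ)(2) = σ(ρ(π(2))). π(2) = 1, then ρ(1) = 1, then σ(1) = 7, so the result is 7.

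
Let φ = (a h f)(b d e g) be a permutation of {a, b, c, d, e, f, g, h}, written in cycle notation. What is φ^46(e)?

b

e lies in the 4-cycle (b d e g).
On a 4-cycle, φ^4 is the identity, so φ^46 = φ^2 there (46 ≡ 2 mod 4).
Stepping 2 places around the cycle: e → g → b.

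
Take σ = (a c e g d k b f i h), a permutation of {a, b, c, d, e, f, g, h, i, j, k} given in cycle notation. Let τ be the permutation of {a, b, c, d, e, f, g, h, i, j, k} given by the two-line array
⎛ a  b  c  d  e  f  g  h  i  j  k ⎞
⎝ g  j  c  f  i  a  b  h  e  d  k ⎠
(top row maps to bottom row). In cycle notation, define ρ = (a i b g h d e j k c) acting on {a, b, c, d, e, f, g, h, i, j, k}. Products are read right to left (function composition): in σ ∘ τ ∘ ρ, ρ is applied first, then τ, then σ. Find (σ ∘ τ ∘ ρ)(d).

(σ ∘ τ ∘ ρ)(d) = σ(τ(ρ(d))). ρ(d) = e, then τ(e) = i, then σ(i) = h, so the result is h.

h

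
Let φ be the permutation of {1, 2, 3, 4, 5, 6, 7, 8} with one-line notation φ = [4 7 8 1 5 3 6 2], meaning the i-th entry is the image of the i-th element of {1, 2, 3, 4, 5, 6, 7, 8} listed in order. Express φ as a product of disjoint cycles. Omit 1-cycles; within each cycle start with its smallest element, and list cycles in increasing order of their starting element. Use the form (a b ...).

Start at 1 and follow images: 1 → 4 → 1, giving the cycle (1 4).
Continuing from each remaining unvisited element yields (1 4)(2 7 6 3 8).

(1 4)(2 7 6 3 8)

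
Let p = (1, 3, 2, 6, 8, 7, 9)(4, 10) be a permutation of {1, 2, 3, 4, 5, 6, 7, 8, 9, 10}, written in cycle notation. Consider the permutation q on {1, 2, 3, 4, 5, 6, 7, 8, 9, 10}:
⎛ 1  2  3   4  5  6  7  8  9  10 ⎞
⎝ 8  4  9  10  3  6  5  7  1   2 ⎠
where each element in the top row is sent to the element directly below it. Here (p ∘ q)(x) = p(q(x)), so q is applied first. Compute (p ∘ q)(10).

First apply q: q(10) = 2, then p(2) = 6. Thus (p ∘ q)(10) = 6.

6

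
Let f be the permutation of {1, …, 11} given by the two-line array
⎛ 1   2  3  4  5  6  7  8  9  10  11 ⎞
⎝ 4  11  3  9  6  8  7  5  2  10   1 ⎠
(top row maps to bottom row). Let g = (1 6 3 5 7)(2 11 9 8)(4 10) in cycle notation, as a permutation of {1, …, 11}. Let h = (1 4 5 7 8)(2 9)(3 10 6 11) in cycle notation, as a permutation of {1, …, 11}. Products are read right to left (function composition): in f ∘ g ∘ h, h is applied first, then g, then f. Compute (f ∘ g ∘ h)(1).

Apply the permutations in order: h(1) = 4, then g(4) = 10, then f(10) = 10. So (f ∘ g ∘ h)(1) = 10.

10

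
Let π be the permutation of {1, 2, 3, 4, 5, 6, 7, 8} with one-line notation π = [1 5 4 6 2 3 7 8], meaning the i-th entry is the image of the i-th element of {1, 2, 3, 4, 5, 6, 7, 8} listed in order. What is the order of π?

Writing π as disjoint cycles, the cycle lengths are 3, 2, 1, 1, 1.
Since disjoint cycles commute, ord(π) = lcm(3, 2) = 6.

6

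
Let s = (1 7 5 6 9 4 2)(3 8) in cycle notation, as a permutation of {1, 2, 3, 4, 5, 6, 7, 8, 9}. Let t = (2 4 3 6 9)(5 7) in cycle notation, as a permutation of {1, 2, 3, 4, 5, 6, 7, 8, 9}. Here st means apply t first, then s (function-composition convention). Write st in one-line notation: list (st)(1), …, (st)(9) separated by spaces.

7 2 9 8 5 4 6 3 1

Chase each element through t then s: 1 → 1 → 7; 2 → 4 → 2; 3 → 6 → 9; 4 → 3 → 8; 5 → 7 → 5; 6 → 9 → 4; 7 → 5 → 6; 8 → 8 → 3; 9 → 2 → 1.
So st in one-line form is 7 2 9 8 5 4 6 3 1.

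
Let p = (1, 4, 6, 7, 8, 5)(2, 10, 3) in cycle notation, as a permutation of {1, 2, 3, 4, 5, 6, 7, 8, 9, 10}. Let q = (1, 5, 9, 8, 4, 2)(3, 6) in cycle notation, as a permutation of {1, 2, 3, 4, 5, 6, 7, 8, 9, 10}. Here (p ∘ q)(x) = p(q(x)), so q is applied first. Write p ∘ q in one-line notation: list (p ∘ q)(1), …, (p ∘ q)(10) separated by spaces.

(p ∘ q)(x) = p(q(x)). Computing each image: p(q(1)) = p(5) = 1, p(q(2)) = p(1) = 4, p(q(3)) = p(6) = 7, p(q(4)) = p(2) = 10, p(q(5)) = p(9) = 9, p(q(6)) = p(3) = 2, p(q(7)) = p(7) = 8, p(q(8)) = p(4) = 6, p(q(9)) = p(8) = 5, p(q(10)) = p(10) = 3.
Hence p ∘ q = [1 4 7 10 9 2 8 6 5 3].

1 4 7 10 9 2 8 6 5 3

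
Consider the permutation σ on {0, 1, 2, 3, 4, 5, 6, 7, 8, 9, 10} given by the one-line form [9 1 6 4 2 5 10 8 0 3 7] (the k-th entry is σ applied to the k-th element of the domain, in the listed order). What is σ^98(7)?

10

Tracing 7 → 8 → … returns to 7 after 9 steps, so 7 lies in a 9-cycle (0 9 3 4 2 6 10 7 8).
Powers repeat with period 9 on this cycle, and 98 mod 9 = 8, so σ^98(7) = σ^8(7).
Advancing 8 steps from 7: 7 → 8 → 0 → 9 → 3 → 4 → 2 → 6 → 10.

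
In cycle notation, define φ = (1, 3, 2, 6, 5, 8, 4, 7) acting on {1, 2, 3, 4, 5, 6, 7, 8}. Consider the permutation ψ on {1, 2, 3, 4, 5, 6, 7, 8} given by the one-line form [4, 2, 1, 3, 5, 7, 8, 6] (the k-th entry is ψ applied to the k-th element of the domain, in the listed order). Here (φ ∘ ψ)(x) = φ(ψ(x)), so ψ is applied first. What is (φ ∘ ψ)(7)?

(φ ∘ ψ)(7) = φ(ψ(7)). ψ(7) = 8, then φ(8) = 4. So (φ ∘ ψ)(7) = 4.

4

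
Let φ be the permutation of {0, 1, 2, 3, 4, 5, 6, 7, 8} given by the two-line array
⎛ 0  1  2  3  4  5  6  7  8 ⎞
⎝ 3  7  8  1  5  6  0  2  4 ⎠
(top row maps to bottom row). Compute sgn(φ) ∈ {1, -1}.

1

In disjoint-cycle form the cycle lengths are 9.
A cycle of length ℓ contributes ℓ−1 transpositions, so φ is a product of 8 transpositions — even.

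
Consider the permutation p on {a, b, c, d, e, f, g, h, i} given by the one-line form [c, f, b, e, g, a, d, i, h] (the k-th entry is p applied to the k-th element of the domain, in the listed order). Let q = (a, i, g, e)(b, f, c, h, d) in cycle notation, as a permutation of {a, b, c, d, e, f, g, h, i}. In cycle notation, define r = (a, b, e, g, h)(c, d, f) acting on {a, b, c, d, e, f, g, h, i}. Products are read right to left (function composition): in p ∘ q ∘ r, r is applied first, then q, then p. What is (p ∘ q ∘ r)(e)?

g

Chase e: r(e) = g; q(g) = e; p(e) = g. Hence (p ∘ q ∘ r)(e) = g.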